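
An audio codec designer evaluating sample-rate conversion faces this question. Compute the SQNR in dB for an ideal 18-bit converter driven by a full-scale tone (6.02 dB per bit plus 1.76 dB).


Theoretical SNR for a full-scale sinusoid:
SNR = 6.02 * N + 1.76
    = 6.02 * 18 + 1.76
    = 108.36 + 1.76
    = 110.12 dB

110.12 dB


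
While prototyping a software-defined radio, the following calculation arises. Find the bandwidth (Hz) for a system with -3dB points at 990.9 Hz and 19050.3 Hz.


Bandwidth is the difference of -3dB frequencies:
BW = f_high - f_low
   = 19050.3 - 990.9
   = 18059.4 Hz

18059.4 Hz


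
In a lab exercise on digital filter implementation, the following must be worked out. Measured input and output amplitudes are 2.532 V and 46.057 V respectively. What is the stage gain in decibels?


Voltage gain in dB:
G = 20 * log10(Vout / Vin)
  = 20 * log10(46.057 / 2.532)
  = 20 * log10(18.189968)
  = 20 * 1.259832
  = 25.2 dB

25.2 dB


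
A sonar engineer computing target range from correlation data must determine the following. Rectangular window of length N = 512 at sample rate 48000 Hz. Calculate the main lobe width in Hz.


Main lobe width for a rectangular window:
Width = 2 * fs / N
      = 2 * 48000 / 512
      = 96000 / 512
      = 187.5 Hz

187.5 Hz


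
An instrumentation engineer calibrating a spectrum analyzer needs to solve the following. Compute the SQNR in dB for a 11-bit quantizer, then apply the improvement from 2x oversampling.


Step 1 — baseline SQNR at Nyquist:
SQNR_base = 6.02*N + 1.76
          = 6.02*11 + 1.76
          = 67.98 dB

Step 2 — oversampling processing gain:
G = 10*log10(OSR) = 10*log10(2) = 3.01 dB

Step 3 — total:
SQNR_total = 67.98 + 3.01 = 70.99 dB

Base SQNR = 67.98 dB; oversampled SQNR = 70.99 dB


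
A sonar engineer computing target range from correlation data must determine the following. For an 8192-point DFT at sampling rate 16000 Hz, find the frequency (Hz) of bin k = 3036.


Frequency of DFT bin k:
f_k = k * fs / N
    = 3036 * 16000 / 8192
    = 48576000 / 8192
    = 5929.688 Hz

5929.688 Hz


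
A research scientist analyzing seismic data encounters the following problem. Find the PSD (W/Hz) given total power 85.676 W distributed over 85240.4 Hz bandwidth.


Power spectral density:
PSD = P / BW
    = 85.676 / 85240.4
    = 0.00100511 W/Hz

0.00100511 W/Hz


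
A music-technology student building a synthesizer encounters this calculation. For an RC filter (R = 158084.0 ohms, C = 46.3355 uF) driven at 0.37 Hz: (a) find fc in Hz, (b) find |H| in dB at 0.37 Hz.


Step 1 — cutoff frequency:
fc = 1 / (2*pi*R*C)
C = 46.3355 uF = 4.63355e-05 F
fc = 1 / (2*pi*158084.0*4.63355e-05)
   = 0.0217279 Hz

Step 2 — magnitude at f = 0.37 Hz:
|H(f)| = 1 / sqrt(1 + (f/fc)^2)
f/fc = 0.37 / 0.0217279 = 17.028797
|H| = 1 / sqrt(1 + 289.979927) = 0.0586231
|H|_dB = 20*log10(0.0586231) = -24.64 dB

fc = 0.0217279 Hz; |H(0.37 Hz)| = -24.64 dB


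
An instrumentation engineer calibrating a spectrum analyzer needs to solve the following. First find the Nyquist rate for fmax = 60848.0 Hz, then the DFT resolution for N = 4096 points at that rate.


Step 1 — Nyquist sampling rate:
fs = 2 * fmax = 2 * 60848.0 = 121696.0 Hz

Step 2 — DFT bin spacing:
df = fs / N = 121696.0 / 4096 = 29.7109 Hz

29.7109 Hz


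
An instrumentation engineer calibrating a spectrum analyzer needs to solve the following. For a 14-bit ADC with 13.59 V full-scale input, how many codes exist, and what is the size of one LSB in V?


Step 1 — number of quantization levels:
L = 2^N = 2^14 = 16384

Step 2 — LSB step size:
delta = Vfs / L
      = 13.59 / 16384
      = 0.00082947 V

Levels = 16384; step size = 0.00082947 V


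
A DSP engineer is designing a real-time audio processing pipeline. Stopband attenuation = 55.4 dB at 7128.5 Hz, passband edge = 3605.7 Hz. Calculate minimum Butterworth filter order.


Butterworth filter order formula:
n = log10(10^(A/10) - 1) / (2 * log10(f_stop/f_pass))
10^(55.4/10) - 1 = 346735.8505
f_stop/f_pass = 7128.5 / 3605.7 = 1.977
n = 9.3578 -> ceil = 10

10


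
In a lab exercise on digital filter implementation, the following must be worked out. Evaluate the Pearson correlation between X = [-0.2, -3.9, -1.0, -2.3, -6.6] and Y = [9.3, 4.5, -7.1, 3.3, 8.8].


Pearson correlation coefficient (population):
r = cov(X,Y) / (std(X) * std(Y))
Mean X = -2.8, Mean Y = 3.76
Cov(X,Y) = -5.068
Std(X) = 2.275961, Std(Y) = 5.912563
r = -0.3766

-0.3766


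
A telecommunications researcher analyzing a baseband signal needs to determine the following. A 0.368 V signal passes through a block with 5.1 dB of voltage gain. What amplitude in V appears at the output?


Output voltage from dB gain:
V_out = V_in * 10^(gain_dB / 20)
      = 0.368 * 10^(5.1 / 20)
      = 0.368 * 1.798871
      = 0.662 V

0.662 V


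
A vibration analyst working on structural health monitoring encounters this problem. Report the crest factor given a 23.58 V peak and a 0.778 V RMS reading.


Crest factor is the ratio of peak to RMS:
CF = V_peak / V_rms
   = 23.58 / 0.778
   = 30.3085

30.3085


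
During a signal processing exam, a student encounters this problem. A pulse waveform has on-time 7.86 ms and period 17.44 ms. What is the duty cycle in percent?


Duty cycle as a percentage:
DC = (t_on / T) * 100
   = (7.86 / 17.44) * 100
   = 0.450688 * 100
   = 45.07 %

45.07 %


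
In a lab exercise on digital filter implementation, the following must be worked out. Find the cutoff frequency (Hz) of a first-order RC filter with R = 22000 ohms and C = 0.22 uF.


Cutoff frequency of a first-order RC filter:
fc = 1 / (2 * pi * R * C)
C = 0.22 uF = 2.2e-07 F
fc = 1 / (2 * pi * 22000 * 2.2e-07)
   = 1 / 0.030410616886749
   = 32.883253 Hz

32.883253 Hz


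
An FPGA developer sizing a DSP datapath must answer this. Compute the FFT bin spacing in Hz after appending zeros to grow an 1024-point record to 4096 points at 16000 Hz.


Frequency resolution after zero-padding:
N_padded = 1024 * 4 = 4096
df = fs / N_padded
   = 16000 / 4096
   = 3.9062 Hz

3.9062 Hz


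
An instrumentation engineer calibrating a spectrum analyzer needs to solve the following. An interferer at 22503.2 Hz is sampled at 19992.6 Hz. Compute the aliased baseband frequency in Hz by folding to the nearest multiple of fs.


Compute the nearest integer multiple of fs to the signal:
n = round(22503.2 / 19992.6) = 1
f_alias = |22503.2 - 1 * 19992.6|
        = |22503.2 - 19992.6|
        = 2510.6 Hz

2510.6


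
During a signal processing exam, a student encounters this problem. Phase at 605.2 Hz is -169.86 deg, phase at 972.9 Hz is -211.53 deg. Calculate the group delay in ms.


Group delay from phase difference:
tau = -d(phi)/d(omega)
d(phi) = -41.67 deg = -0.727279 rad
d(omega) = 2*pi*(972.9 - 605.2) = 2310.3272 rad/s
tau = -(-0.727279) / 2310.3272
    = 0.3148 ms

0.3148 ms


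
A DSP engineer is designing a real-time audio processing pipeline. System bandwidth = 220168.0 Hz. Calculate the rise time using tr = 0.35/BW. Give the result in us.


Rise time from bandwidth relationship:
tr = 0.35 / BW
   = 0.35 / 220168.0
   = 1.589695142e-06 s
   = 1.5897 us

1.5897 us


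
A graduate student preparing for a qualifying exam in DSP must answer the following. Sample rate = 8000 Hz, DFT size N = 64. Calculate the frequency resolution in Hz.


DFT frequency resolution:
df = fs / N
   = 8000 / 64
   = 125.0 Hz

125.0 Hz


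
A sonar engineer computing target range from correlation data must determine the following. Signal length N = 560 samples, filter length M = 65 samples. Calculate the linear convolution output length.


Linear convolution output length:
L = N + M - 1
  = 560 + 65 - 1
  = 624 samples

624


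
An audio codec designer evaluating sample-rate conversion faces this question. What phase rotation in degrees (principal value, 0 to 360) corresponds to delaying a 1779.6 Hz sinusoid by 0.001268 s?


Phase shift from frequency and time delay:
phi = 360 * f * t_delay
    = 360 * 1779.6 * 0.001268
    = 812.35 degrees
    mod 360 = 92.35 degrees

92.35 degrees


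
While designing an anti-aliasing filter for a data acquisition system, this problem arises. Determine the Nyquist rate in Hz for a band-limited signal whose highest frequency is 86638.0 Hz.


The Nyquist rate is twice the maximum frequency component.
fs_min = 2 * fmax
      = 2 * 86638.0
      = 173276.0 Hz

173276.0


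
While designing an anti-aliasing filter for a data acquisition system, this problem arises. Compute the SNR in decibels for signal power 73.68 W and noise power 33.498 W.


SNR in decibels:
SNR = 10 * log10(Ps / Pn)
    = 10 * log10(73.68 / 33.498)
    = 10 * log10(2.1995)
    = 10 * 0.3423
    = 3.42 dB

3.42 dB


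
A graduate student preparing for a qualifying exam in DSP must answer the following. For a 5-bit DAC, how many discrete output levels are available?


Number of quantization levels = 2^N
= 2^5
= 32

32


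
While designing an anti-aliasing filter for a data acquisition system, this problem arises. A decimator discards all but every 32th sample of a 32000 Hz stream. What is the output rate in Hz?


Decimation reduces the sample rate:
fs_out = fs_in / M
       = 32000 / 32
       = 1000.0 Hz

1000.0 Hz


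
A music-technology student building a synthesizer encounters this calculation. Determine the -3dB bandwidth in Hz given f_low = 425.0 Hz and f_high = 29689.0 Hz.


Bandwidth is the difference of -3dB frequencies:
BW = f_high - f_low
   = 29689.0 - 425.0
   = 29264.0 Hz

29264.0 Hz


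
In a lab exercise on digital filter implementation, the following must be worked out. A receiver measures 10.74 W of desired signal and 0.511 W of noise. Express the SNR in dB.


SNR in decibels:
SNR = 10 * log10(Ps / Pn)
    = 10 * log10(10.74 / 0.511)
    = 10 * log10(21.0176)
    = 10 * 1.3226
    = 13.23 dB

13.23 dB


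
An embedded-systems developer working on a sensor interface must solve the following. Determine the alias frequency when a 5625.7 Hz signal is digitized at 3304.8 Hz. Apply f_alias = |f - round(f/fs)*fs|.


Compute the nearest integer multiple of fs to the signal:
n = round(5625.7 / 3304.8) = 2
f_alias = |5625.7 - 2 * 3304.8|
        = |5625.7 - 6609.6|
        = 983.9 Hz

983.9


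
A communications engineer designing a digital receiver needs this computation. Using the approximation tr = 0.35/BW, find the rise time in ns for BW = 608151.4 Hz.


Rise time from bandwidth relationship:
tr = 0.35 / BW
   = 0.35 / 608151.4
   = 5.75514584e-07 s
   = 575.5146 ns

575.5146 ns


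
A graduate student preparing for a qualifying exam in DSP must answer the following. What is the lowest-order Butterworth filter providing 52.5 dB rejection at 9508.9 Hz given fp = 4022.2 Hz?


Butterworth filter order formula:
n = log10(10^(A/10) - 1) / (2 * log10(f_stop/f_pass))
10^(52.5/10) - 1 = 177826.941
f_stop/f_pass = 9508.9 / 4022.2 = 2.3641
n = 7.025 -> ceil = 8

8


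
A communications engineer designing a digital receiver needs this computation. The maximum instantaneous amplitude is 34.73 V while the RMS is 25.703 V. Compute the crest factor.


Crest factor is the ratio of peak to RMS:
CF = V_peak / V_rms
   = 34.73 / 25.703
   = 1.3512

1.3512


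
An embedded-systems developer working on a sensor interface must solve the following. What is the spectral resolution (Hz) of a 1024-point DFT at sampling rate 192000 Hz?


DFT frequency resolution:
df = fs / N
   = 192000 / 1024
   = 187.5 Hz

187.5 Hz


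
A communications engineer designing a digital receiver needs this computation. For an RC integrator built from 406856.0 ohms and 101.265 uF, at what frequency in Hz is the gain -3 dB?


Cutoff frequency of a first-order RC filter:
fc = 1 / (2 * pi * R * C)
C = 101.265 uF = 0.000101265 F
fc = 1 / (2 * pi * 406856.0 * 0.000101265)
   = 1 / 258.86894896008
   = 0.003863 Hz

0.003863 Hz


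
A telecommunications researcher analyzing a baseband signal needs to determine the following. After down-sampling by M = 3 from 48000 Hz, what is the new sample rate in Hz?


Decimation reduces the sample rate:
fs_out = fs_in / M
       = 48000 / 3
       = 16000.0 Hz

16000.0 Hz


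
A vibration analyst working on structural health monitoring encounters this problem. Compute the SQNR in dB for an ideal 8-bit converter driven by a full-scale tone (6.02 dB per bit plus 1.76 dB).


Theoretical SNR for a full-scale sinusoid:
SNR = 6.02 * N + 1.76
    = 6.02 * 8 + 1.76
    = 48.16 + 1.76
    = 49.92 dB

49.92 dB


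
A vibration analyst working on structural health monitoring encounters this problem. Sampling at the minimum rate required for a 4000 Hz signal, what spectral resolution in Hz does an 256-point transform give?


Step 1 — Nyquist sampling rate:
fs = 2 * fmax = 2 * 4000 = 8000 Hz

Step 2 — DFT bin spacing:
df = fs / N = 8000 / 256 = 31.25 Hz

31.25 Hz


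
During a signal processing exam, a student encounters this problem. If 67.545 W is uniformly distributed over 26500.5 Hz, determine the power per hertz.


Power spectral density:
PSD = P / BW
    = 67.545 / 26500.5
    = 0.00254882 W/Hz

0.00254882 W/Hz


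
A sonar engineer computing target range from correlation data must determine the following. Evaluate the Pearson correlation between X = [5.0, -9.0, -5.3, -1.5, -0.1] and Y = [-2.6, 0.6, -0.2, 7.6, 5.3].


Pearson correlation coefficient (population):
r = cov(X,Y) / (std(X) * std(Y))
Mean X = -2.18, Mean Y = 2.14
Cov(X,Y) = -1.1888
Std(X) = 4.745271, Std(Y) = 3.74465
r = -0.0669

-0.0669


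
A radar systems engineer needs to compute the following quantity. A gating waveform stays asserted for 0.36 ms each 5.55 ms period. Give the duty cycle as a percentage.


Duty cycle as a percentage:
DC = (t_on / T) * 100
   = (0.36 / 5.55) * 100
   = 0.064865 * 100
   = 6.49 %

6.49 %


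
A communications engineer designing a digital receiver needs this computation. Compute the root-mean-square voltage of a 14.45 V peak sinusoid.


RMS voltage for a sinusoidal waveform:
V_rms = V_peak / sqrt(2)
      = 14.45 / 1.414214
      = 10.218 V

10.218 V


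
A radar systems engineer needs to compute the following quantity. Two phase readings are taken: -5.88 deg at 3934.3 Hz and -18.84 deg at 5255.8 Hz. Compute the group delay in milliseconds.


Group delay from phase difference:
tau = -d(phi)/d(omega)
d(phi) = -12.96 deg = -0.226195 rad
d(omega) = 2*pi*(5255.8 - 3934.3) = 8303.2294 rad/s
tau = -(-0.226195) / 8303.2294
    = 0.0272 ms

0.0272 ms


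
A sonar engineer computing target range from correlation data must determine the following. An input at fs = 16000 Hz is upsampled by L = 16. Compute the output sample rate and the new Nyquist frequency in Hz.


Step 1 — output sample rate after interpolation by L:
fs_out = L * fs_in = 16 * 16000 = 256000 Hz

Step 2 — Nyquist frequency of the output stream:
f_Nyq = fs_out / 2 = 256000 / 2 = 128000.0 Hz

fs_out = 256000 Hz; f_Nyquist = 128000.0 Hz


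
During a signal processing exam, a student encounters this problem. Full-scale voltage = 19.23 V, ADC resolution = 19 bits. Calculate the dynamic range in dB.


Dynamic range from full-scale to LSB:
V_min = V_max / 2^bits = 19.23 / 2^19
DR = 20 * log10(V_max / V_min)
   = 20 * log10(2^19)
   = 20 * 19 * log10(2)
   = 114.39 dB

114.39 dB


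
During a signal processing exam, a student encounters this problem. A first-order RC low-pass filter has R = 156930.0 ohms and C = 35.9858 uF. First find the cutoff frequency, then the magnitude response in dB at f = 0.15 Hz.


Step 1 — cutoff frequency:
fc = 1 / (2*pi*R*C)
C = 35.9858 uF = 3.59858e-05 F
fc = 1 / (2*pi*156930.0*3.59858e-05)
   = 0.0281827 Hz

Step 2 — magnitude at f = 0.15 Hz:
|H(f)| = 1 / sqrt(1 + (f/fc)^2)
f/fc = 0.15 / 0.0281827 = 5.322414
|H| = 1 / sqrt(1 + 28.328091) = 0.1846537
|H|_dB = 20*log10(0.1846537) = -14.67 dB

fc = 0.0281827 Hz; |H(0.15 Hz)| = -14.67 dB


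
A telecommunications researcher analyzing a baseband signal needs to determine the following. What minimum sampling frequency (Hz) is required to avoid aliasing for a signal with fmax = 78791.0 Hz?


The Nyquist rate is twice the maximum frequency component.
fs_min = 2 * fmax
      = 2 * 78791.0
      = 157582.0 Hz

157582.0


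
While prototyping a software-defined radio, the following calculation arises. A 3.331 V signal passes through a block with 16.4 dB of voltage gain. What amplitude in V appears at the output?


Output voltage from dB gain:
V_out = V_in * 10^(gain_dB / 20)
      = 3.331 * 10^(16.4 / 20)
      = 3.331 * 6.606934
      = 22.0077 V

22.0077 V


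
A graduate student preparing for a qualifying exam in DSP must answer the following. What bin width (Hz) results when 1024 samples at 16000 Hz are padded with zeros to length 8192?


Frequency resolution after zero-padding:
N_padded = 1024 * 8 = 8192
df = fs / N_padded
   = 16000 / 8192
   = 1.9531 Hz

1.9531 Hz


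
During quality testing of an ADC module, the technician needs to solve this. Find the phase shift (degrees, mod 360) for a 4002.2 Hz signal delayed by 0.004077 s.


Phase shift from frequency and time delay:
phi = 360 * f * t_delay
    = 360 * 4002.2 * 0.004077
    = 5874.11 degrees
    mod 360 = 114.11 degrees

114.11 degrees


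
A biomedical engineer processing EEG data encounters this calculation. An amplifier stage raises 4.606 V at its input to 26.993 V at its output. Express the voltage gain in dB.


Voltage gain in dB:
G = 20 * log10(Vout / Vin)
  = 20 * log10(26.993 / 4.606)
  = 20 * log10(5.860399)
  = 20 * 0.767927
  = 15.36 dB

15.36 dB


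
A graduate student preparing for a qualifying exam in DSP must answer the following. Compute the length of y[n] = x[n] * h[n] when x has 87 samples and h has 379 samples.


Linear convolution output length:
L = N + M - 1
  = 87 + 379 - 1
  = 465 samples

465


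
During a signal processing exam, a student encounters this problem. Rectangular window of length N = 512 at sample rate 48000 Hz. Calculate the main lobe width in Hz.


Main lobe width for a rectangular window:
Width = 2 * fs / N
      = 2 * 48000 / 512
      = 96000 / 512
      = 187.5 Hz

187.5 Hz


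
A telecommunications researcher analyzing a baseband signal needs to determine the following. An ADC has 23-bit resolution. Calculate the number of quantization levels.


Number of quantization levels = 2^N
= 2^23
= 8388608

8388608


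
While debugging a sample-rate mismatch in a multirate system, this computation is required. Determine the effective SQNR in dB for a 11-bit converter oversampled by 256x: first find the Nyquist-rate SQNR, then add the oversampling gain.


Step 1 — baseline SQNR at Nyquist:
SQNR_base = 6.02*N + 1.76
          = 6.02*11 + 1.76
          = 67.98 dB

Step 2 — oversampling processing gain:
G = 10*log10(OSR) = 10*log10(256) = 24.08 dB

Step 3 — total:
SQNR_total = 67.98 + 24.08 = 92.06 dB

Base SQNR = 67.98 dB; oversampled SQNR = 92.06 dB


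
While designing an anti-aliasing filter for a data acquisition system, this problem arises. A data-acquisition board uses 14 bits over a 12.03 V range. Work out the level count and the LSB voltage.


Step 1 — number of quantization levels:
L = 2^N = 2^14 = 16384

Step 2 — LSB step size:
delta = Vfs / L
      = 12.03 / 16384
      = 0.00073425 V

Levels = 16384; step size = 0.00073425 V


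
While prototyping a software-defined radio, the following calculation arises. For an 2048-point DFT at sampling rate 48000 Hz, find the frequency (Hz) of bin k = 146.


Frequency of DFT bin k:
f_k = k * fs / N
    = 146 * 48000 / 2048
    = 7008000 / 2048
    = 3421.875 Hz

3421.875 Hz


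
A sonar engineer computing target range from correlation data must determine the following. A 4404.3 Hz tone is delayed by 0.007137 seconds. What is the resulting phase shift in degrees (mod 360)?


Phase shift from frequency and time delay:
phi = 360 * f * t_delay
    = 360 * 4404.3 * 0.007137
    = 11316.06 degrees
    mod 360 = 156.06 degrees

156.06 degrees


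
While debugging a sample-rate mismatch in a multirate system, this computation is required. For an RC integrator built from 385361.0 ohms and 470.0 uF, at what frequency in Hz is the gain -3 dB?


Cutoff frequency of a first-order RC filter:
fc = 1 / (2 * pi * R * C)
C = 470.0 uF = 0.00047 F
fc = 1 / (2 * pi * 385361.0 * 0.00047)
   = 1 / 1138.0084493852
   = 0.000879 Hz

0.000879 Hz


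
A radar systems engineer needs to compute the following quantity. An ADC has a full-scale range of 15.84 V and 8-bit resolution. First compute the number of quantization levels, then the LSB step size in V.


Step 1 — number of quantization levels:
L = 2^N = 2^8 = 256

Step 2 — LSB step size:
delta = Vfs / L
      = 15.84 / 256
      = 0.061875 V

Levels = 256; step size = 0.061875 V


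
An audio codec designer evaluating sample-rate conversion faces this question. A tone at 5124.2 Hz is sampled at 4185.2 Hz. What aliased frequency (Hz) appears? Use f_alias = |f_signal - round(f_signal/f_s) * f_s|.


Compute the nearest integer multiple of fs to the signal:
n = round(5124.2 / 4185.2) = 1
f_alias = |5124.2 - 1 * 4185.2|
        = |5124.2 - 4185.2|
        = 939.0 Hz

939.0


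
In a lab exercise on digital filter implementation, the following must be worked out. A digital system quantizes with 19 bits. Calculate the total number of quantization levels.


Number of quantization levels = 2^N
= 2^19
= 524288

524288


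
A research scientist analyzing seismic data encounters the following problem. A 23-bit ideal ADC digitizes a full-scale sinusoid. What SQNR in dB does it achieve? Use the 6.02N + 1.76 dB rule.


Theoretical SNR for a full-scale sinusoid:
SNR = 6.02 * N + 1.76
    = 6.02 * 23 + 1.76
    = 138.46 + 1.76
    = 140.22 dB

140.22 dB


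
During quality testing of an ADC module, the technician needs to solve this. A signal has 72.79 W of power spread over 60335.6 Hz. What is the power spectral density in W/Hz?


Power spectral density:
PSD = P / BW
    = 72.79 / 60335.6
    = 0.00120642 W/Hz

0.00120642 W/Hz


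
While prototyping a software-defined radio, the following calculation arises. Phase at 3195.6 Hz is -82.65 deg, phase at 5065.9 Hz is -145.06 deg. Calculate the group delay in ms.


Group delay from phase difference:
tau = -d(phi)/d(omega)
d(phi) = -62.41 deg = -1.08926 rad
d(omega) = 2*pi*(5065.9 - 3195.6) = 11751.4415 rad/s
tau = -(-1.08926) / 11751.4415
    = 0.0927 ms

0.0927 ms


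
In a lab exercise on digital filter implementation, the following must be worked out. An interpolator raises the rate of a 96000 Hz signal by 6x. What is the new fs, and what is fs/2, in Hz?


Step 1 — output sample rate after interpolation by L:
fs_out = L * fs_in = 6 * 96000 = 576000 Hz

Step 2 — Nyquist frequency of the output stream:
f_Nyq = fs_out / 2 = 576000 / 2 = 288000.0 Hz

fs_out = 576000 Hz; f_Nyquist = 288000.0 Hz


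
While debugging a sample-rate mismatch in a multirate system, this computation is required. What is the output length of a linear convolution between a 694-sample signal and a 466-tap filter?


Linear convolution output length:
L = N + M - 1
  = 694 + 466 - 1
  = 1159 samples

1159


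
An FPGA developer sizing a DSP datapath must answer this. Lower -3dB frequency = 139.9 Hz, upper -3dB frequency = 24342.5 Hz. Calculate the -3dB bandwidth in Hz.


Bandwidth is the difference of -3dB frequencies:
BW = f_high - f_low
   = 24342.5 - 139.9
   = 24202.6 Hz

24202.6 Hz


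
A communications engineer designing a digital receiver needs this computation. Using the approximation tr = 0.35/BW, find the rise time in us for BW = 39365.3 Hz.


Rise time from bandwidth relationship:
tr = 0.35 / BW
   = 0.35 / 39365.3
   = 8.891079199e-06 s
   = 8.8911 us

8.8911 us


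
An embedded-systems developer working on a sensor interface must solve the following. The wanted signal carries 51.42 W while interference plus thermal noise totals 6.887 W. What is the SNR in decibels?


SNR in decibels:
SNR = 10 * log10(Ps / Pn)
    = 10 * log10(51.42 / 6.887)
    = 10 * log10(7.4662)
    = 10 * 0.8731
    = 8.73 dB

8.73 dB


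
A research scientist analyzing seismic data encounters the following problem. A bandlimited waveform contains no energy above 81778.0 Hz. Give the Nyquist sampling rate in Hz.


The Nyquist rate is twice the maximum frequency component.
fs_min = 2 * fmax
      = 2 * 81778.0
      = 163556.0 Hz

163556.0


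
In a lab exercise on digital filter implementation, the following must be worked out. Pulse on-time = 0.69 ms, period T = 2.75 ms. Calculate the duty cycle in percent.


Duty cycle as a percentage:
DC = (t_on / T) * 100
   = (0.69 / 2.75) * 100
   = 0.250909 * 100
   = 25.09 %

25.09 %


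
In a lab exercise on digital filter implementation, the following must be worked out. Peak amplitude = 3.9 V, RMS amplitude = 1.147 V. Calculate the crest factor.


Crest factor is the ratio of peak to RMS:
CF = V_peak / V_rms
   = 3.9 / 1.147
   = 3.4002

3.4002


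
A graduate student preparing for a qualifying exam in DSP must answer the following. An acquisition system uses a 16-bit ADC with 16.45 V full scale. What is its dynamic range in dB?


Dynamic range from full-scale to LSB:
V_min = V_max / 2^bits = 16.45 / 2^16
DR = 20 * log10(V_max / V_min)
   = 20 * log10(2^16)
   = 20 * 16 * log10(2)
   = 96.33 dB

96.33 dB


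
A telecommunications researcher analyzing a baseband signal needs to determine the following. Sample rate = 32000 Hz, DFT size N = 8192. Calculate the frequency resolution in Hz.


DFT frequency resolution:
df = fs / N
   = 32000 / 8192
   = 3.9062 Hz

3.9062 Hz


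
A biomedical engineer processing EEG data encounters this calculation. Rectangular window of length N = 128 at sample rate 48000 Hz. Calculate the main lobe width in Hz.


Main lobe width for a rectangular window:
Width = 2 * fs / N
      = 2 * 48000 / 128
      = 96000 / 128
      = 750.0 Hz

750.0 Hz


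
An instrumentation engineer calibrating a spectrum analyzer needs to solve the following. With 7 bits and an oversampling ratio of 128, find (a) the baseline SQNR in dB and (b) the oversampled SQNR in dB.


Step 1 — baseline SQNR at Nyquist:
SQNR_base = 6.02*N + 1.76
          = 6.02*7 + 1.76
          = 43.9 dB

Step 2 — oversampling processing gain:
G = 10*log10(OSR) = 10*log10(128) = 21.07 dB

Step 3 — total:
SQNR_total = 43.9 + 21.07 = 64.97 dB

Base SQNR = 43.9 dB; oversampled SQNR = 64.97 dB


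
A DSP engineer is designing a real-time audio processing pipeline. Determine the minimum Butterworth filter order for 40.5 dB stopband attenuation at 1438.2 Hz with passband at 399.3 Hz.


Butterworth filter order formula:
n = log10(10^(A/10) - 1) / (2 * log10(f_stop/f_pass))
10^(40.5/10) - 1 = 11219.1845
f_stop/f_pass = 1438.2 / 399.3 = 3.6018
n = 3.6386 -> ceil = 4

4


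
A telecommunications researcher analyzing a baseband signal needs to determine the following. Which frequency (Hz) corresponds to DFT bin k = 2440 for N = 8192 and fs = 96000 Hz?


Frequency of DFT bin k:
f_k = k * fs / N
    = 2440 * 96000 / 8192
    = 234240000 / 8192
    = 28593.75 Hz

28593.75 Hz


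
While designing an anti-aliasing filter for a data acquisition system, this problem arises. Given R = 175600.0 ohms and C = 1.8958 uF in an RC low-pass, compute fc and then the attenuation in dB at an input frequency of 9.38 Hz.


Step 1 — cutoff frequency:
fc = 1 / (2*pi*R*C)
C = 1.8958 uF = 1.8958e-06 F
fc = 1 / (2*pi*175600.0*1.8958e-06)
   = 0.478083 Hz

Step 2 — magnitude at f = 9.38 Hz:
|H(f)| = 1 / sqrt(1 + (f/fc)^2)
f/fc = 9.38 / 0.478083 = 19.620024
|H| = 1 / sqrt(1 + 384.945342) = 0.0509023
|H|_dB = 20*log10(0.0509023) = -25.87 dB

fc = 0.478083 Hz; |H(9.38 Hz)| = -25.87 dB


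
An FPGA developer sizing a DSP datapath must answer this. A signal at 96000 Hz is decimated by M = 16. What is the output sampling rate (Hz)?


Decimation reduces the sample rate:
fs_out = fs_in / M
       = 96000 / 16
       = 6000.0 Hz

6000.0 Hz


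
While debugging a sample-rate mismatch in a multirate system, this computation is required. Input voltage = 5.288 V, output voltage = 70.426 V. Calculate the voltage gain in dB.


Voltage gain in dB:
G = 20 * log10(Vout / Vin)
  = 20 * log10(70.426 / 5.288)
  = 20 * log10(13.318079)
  = 20 * 1.124442
  = 22.49 dB

22.49 dB


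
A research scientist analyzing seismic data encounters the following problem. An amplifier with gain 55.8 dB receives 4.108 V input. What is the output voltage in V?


Output voltage from dB gain:
V_out = V_in * 10^(gain_dB / 20)
      = 4.108 * 10^(55.8 / 20)
      = 4.108 * 616.595002
      = 2532.9723 V

2532.9723 V


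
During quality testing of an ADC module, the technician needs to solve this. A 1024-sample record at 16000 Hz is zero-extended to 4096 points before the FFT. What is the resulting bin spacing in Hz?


Frequency resolution after zero-padding:
N_padded = 1024 * 4 = 4096
df = fs / N_padded
   = 16000 / 4096
   = 3.9062 Hz

3.9062 Hz


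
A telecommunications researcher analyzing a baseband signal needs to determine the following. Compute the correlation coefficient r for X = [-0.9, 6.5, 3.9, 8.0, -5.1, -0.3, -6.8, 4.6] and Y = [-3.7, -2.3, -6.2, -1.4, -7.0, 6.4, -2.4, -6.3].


Pearson correlation coefficient (population):
r = cov(X,Y) / (std(X) * std(Y))
Mean X = 1.2375, Mean Y = -2.8625
Cov(X,Y) = 0.307344
Std(X) = 5.043793, Std(Y) = 4.019309
r = 0.0152

0.0152


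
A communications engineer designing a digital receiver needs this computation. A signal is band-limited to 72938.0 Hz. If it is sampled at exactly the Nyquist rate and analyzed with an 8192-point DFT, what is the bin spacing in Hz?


Step 1 — Nyquist sampling rate:
fs = 2 * fmax = 2 * 72938.0 = 145876.0 Hz

Step 2 — DFT bin spacing:
df = fs / N = 145876.0 / 8192 = 17.8071 Hz

17.8071 Hz


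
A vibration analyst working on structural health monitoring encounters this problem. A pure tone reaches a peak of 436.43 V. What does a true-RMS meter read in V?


RMS voltage for a sinusoidal waveform:
V_rms = V_peak / sqrt(2)
      = 436.43 / 1.414214
      = 308.603 V

308.603 V


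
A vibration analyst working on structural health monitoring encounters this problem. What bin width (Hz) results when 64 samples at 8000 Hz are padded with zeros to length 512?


Frequency resolution after zero-padding:
N_padded = 64 * 8 = 512
df = fs / N_padded
   = 8000 / 512
   = 15.625 Hz

15.625 Hz


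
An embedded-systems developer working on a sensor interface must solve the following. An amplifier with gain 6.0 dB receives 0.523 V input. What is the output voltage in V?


Output voltage from dB gain:
V_out = V_in * 10^(gain_dB / 20)
      = 0.523 * 10^(6.0 / 20)
      = 0.523 * 1.995262
      = 1.0435 V

1.0435 V


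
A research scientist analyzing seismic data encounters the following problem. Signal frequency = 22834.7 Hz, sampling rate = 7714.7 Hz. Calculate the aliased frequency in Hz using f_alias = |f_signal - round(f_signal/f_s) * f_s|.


Compute the nearest integer multiple of fs to the signal:
n = round(22834.7 / 7714.7) = 3
f_alias = |22834.7 - 3 * 7714.7|
        = |22834.7 - 23144.1|
        = 309.4 Hz

309.4


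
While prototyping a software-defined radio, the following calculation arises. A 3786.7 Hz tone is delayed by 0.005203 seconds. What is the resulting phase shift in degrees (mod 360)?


Phase shift from frequency and time delay:
phi = 360 * f * t_delay
    = 360 * 3786.7 * 0.005203
    = 7092.79 degrees
    mod 360 = 252.79 degrees

252.79 degrees


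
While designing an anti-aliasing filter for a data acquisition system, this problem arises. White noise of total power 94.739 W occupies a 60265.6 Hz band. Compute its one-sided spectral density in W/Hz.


Power spectral density:
PSD = P / BW
    = 94.739 / 60265.6
    = 0.00157202 W/Hz

0.00157202 W/Hz


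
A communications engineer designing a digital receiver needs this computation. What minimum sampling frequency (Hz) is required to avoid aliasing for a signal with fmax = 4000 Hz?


The Nyquist rate is twice the maximum frequency component.
fs_min = 2 * fmax
      = 2 * 4000
      = 8000 Hz

8000


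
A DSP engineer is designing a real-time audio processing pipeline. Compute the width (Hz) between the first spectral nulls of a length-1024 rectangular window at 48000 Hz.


Main lobe width for a rectangular window:
Width = 2 * fs / N
      = 2 * 48000 / 1024
      = 96000 / 1024
      = 93.75 Hz

93.75 Hz


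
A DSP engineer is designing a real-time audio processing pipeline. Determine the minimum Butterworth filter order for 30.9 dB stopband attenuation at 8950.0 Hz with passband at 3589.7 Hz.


Butterworth filter order formula:
n = log10(10^(A/10) - 1) / (2 * log10(f_stop/f_pass))
10^(30.9/10) - 1 = 1229.2688
f_stop/f_pass = 8950.0 / 3589.7 = 2.4932
n = 3.8935 -> ceil = 4

4


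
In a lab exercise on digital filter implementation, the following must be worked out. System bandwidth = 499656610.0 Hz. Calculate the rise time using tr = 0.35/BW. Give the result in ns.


Rise time from bandwidth relationship:
tr = 0.35 / BW
   = 0.35 / 499656610.0
   = 7.004810764e-10 s
   = 0.7005 ns

0.7005 ns


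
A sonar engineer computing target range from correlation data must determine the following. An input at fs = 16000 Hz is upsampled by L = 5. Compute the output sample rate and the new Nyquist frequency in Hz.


Step 1 — output sample rate after interpolation by L:
fs_out = L * fs_in = 5 * 16000 = 80000 Hz

Step 2 — Nyquist frequency of the output stream:
f_Nyq = fs_out / 2 = 80000 / 2 = 40000.0 Hz

fs_out = 80000 Hz; f_Nyquist = 40000.0 Hz


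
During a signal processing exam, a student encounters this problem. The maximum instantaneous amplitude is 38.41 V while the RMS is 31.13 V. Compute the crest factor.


Crest factor is the ratio of peak to RMS:
CF = V_peak / V_rms
   = 38.41 / 31.13
   = 1.2339

1.2339


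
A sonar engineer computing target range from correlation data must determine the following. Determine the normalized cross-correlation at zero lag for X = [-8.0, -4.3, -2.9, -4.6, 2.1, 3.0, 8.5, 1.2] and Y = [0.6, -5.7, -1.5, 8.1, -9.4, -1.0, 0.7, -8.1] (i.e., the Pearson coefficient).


Pearson correlation coefficient (population):
r = cov(X,Y) / (std(X) * std(Y))
Mean X = -0.625, Mean Y = -2.0375
Cov(X,Y) = -6.237188
Std(X) = 4.950189, Std(Y) = 5.27919
r = -0.2387

-0.2387


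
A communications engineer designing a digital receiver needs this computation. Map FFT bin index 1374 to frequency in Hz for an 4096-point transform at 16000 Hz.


Frequency of DFT bin k:
f_k = k * fs / N
    = 1374 * 16000 / 4096
    = 21984000 / 4096
    = 5367.188 Hz

5367.188 Hz


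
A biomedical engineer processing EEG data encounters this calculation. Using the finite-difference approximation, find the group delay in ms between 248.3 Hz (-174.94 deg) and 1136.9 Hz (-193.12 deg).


Group delay from phase difference:
tau = -d(phi)/d(omega)
d(phi) = -18.18 deg = -0.317301 rad
d(omega) = 2*pi*(1136.9 - 248.3) = 5583.2385 rad/s
tau = -(-0.317301) / 5583.2385
    = 0.0568 ms

0.0568 ms


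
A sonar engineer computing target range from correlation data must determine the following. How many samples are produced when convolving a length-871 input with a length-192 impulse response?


Linear convolution output length:
L = N + M - 1
  = 871 + 192 - 1
  = 1062 samples

1062


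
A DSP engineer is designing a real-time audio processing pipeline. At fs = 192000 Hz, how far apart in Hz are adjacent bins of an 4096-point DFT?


DFT frequency resolution:
df = fs / N
   = 192000 / 4096
   = 46.875 Hz

46.875 Hz


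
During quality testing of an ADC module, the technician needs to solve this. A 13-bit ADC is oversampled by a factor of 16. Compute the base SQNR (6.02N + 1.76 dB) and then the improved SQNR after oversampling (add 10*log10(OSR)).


Step 1 — baseline SQNR at Nyquist:
SQNR_base = 6.02*N + 1.76
          = 6.02*13 + 1.76
          = 80.02 dB

Step 2 — oversampling processing gain:
G = 10*log10(OSR) = 10*log10(16) = 12.04 dB

Step 3 — total:
SQNR_total = 80.02 + 12.04 = 92.06 dB

Base SQNR = 80.02 dB; oversampled SQNR = 92.06 dB


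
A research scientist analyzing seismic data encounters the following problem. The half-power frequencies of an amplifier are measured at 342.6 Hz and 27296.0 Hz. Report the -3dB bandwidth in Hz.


Bandwidth is the difference of -3dB frequencies:
BW = f_high - f_low
   = 27296.0 - 342.6
   = 26953.4 Hz

26953.4 Hz


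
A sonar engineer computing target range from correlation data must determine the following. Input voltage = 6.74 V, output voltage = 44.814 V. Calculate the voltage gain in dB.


Voltage gain in dB:
G = 20 * log10(Vout / Vin)
  = 20 * log10(44.814 / 6.74)
  = 20 * log10(6.648961)
  = 20 * 0.822754
  = 16.46 dB

16.46 dB


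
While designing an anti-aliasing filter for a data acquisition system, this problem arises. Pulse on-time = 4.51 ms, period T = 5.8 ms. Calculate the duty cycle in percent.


Duty cycle as a percentage:
DC = (t_on / T) * 100
   = (4.51 / 5.8) * 100
   = 0.777586 * 100
   = 77.76 %

77.76 %


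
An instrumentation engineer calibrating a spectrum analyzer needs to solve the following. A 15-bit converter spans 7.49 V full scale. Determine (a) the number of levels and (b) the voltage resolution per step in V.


Step 1 — number of quantization levels:
L = 2^N = 2^15 = 32768

Step 2 — LSB step size:
delta = Vfs / L
      = 7.49 / 32768
      = 0.00022858 V

Levels = 32768; step size = 0.00022858 V


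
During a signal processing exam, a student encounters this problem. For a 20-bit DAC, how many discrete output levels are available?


Number of quantization levels = 2^N
= 2^20
= 1048576

1048576


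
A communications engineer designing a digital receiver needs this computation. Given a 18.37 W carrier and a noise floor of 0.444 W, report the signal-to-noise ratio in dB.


SNR in decibels:
SNR = 10 * log10(Ps / Pn)
    = 10 * log10(18.37 / 0.444)
    = 10 * log10(41.3739)
    = 10 * 1.6167
    = 16.17 dB

16.17 dB


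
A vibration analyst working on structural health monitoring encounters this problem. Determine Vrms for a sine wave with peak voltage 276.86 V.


RMS voltage for a sinusoidal waveform:
V_rms = V_peak / sqrt(2)
      = 276.86 / 1.414214
      = 195.77 V

195.77 V


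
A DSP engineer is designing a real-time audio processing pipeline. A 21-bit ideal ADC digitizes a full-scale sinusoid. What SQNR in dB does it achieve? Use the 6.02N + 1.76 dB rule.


Theoretical SNR for a full-scale sinusoid:
SNR = 6.02 * N + 1.76
    = 6.02 * 21 + 1.76
    = 126.42 + 1.76
    = 128.18 dB

128.18 dB


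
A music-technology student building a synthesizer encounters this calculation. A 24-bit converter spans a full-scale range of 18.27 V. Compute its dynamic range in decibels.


Dynamic range from full-scale to LSB:
V_min = V_max / 2^bits = 18.27 / 2^24
DR = 20 * log10(V_max / V_min)
   = 20 * log10(2^24)
   = 20 * 24 * log10(2)
   = 144.49 dB

144.49 dB


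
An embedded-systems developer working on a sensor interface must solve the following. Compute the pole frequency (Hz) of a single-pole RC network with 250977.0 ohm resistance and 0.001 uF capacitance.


Cutoff frequency of a first-order RC filter:
fc = 1 / (2 * pi * R * C)
C = 0.001 uF = 1e-09 F
fc = 1 / (2 * pi * 250977.0 * 1e-09)
   = 1 / 0.00157693499884
   = 634.141547 Hz

634.141547 Hz


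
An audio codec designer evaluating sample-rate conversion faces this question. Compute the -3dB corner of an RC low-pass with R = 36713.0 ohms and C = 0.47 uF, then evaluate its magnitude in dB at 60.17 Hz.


Step 1 — cutoff frequency:
fc = 1 / (2*pi*R*C)
C = 0.47 uF = 4.7e-07 F
fc = 1 / (2*pi*36713.0*4.7e-07)
   = 9.22364 Hz

Step 2 — magnitude at f = 60.17 Hz:
|H(f)| = 1 / sqrt(1 + (f/fc)^2)
f/fc = 60.17 / 9.22364 = 6.523455
|H| = 1 / sqrt(1 + 42.555465) = 0.151523
|H|_dB = 20*log10(0.151523) = -16.39 dB

fc = 9.22364 Hz; |H(60.17 Hz)| = -16.39 dB
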